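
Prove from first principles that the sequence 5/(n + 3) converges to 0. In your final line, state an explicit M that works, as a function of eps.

Suppose eps > 0. For n ≥ 1, |5/(n + 3) − 0| = 5/(n + 3) ≤ 5/n.
We need 5/n < eps, i.e. n > 5/eps.
Take M = 5/eps. If n > M then |5/(n + 3)| ≤ 5/n < eps.

M = 5/eps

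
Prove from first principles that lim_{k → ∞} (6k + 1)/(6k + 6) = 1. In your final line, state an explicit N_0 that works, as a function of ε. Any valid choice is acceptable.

N_0 = (5/6)/ε

Let ε > 0 be given. For k ≥ 1, |(6k + 1)/(6k + 6) − 1| = |-30|/(6(6k + 6)) = 30/(6(6k + 6)).
Since 6k + 6 ≥ 6k for k ≥ 1, this is ≤ 30/(6·6k) = (5/6)/k.
So |(6k + 1)/(6k + 6) − 1| < ε whenever k > (5/6)/ε.
Take N_0 = (5/6)/ε. If k > N_0 then |(6k + 1)/(6k + 6) − 1| ≤ (5/6)/k < ε.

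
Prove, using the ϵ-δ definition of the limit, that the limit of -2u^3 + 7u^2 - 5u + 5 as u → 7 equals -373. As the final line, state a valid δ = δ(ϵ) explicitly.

Fix ϵ > 0. We want δ > 0 such that 0 < |u − 7| < δ implies |(-2u^3 + 7u^2 - 5u + 5) + 373| < ϵ.
(-2u^3 + 7u^2 - 5u + 5) + 373 = -2u^3 + 7u^2 - 5u + 378 = (u − 7)(-2u^2 - 7u - 54).
So |(-2u^3 + 7u^2 - 5u + 5) + 373| = |u − 7|·|-2u^2 - 7u - 54|.
Assume first that |u − 7| < 1, so |u| < 8. Then |-2u^2 - 7u - 54| ≤ 2·8^2 + 7·8 + 54 = 238.
Hence |(-2u^3 + 7u^2 - 5u + 5) + 373| ≤ 238|u − 7| < ϵ provided |u − 7| < ϵ/238.
Take δ = min(1, ϵ/238). Then 0 < |u − 7| < δ gives both |u − 7| < 1 and |u − 7| < ϵ/238, so |(-2u^3 + 7u^2 - 5u + 5) + 373| < ϵ.

δ = min(1, ϵ/238)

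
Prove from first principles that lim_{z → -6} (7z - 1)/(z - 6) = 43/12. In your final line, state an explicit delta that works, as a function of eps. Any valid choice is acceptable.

delta = min(6, (72/41)eps)

Let eps > 0 be given. We want delta > 0 with 0 < |z + 6| < delta ⇒ |(7z - 1)/(z - 6) − (43/12)| < eps.
Combining over a common denominator, (7z - 1)/(z - 6) − (43/12) = [(7z - 1)·(-12) − (-43)·(z - 6)] / [(-12)·(z - 6)] = -41(z + 6) / ((-12)(z - 6)).
So |(7z - 1)/(z - 6) − (43/12)| = 41|z + 6| / (12·|z − 6|).
Require delta ≤ 6, so |z − 6| ≥ |-12| − |z + 6| > 12 − 6 = 6.
Hence |(7z - 1)/(z - 6) − (43/12)| < 41|z + 6|/(12·6) = (41/72)|z + 6|, which is < eps once |z + 6| < (72/41)eps.
Take delta = min(6, (72/41)eps). Then 0 < |z + 6| < delta forces both bounds, so |(7z - 1)/(z - 6) − (43/12)| < eps.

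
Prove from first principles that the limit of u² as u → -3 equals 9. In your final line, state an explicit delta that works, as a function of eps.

Let eps > 0. We seek delta > 0 with 0 < |u + 3| < delta ⇒ |u² − 9| < eps.
Factor: u² − 9 = (u + 3)(u - 3), so |u² − 9| = |u + 3|·|u - 3|.
Impose delta ≤ 1 so that |u| < 4; then |u - 3| ≤ 7.
Hence |u² − 9| ≤ 7|u + 3|, which is < eps once |u + 3| < eps/7.
Take delta = min(1, eps/7). If 0 < |u + 3| < delta then both bounds hold and |u² − 9| ≤ 7|u + 3| < 7·(eps/7) = eps.

delta = min(1, eps/7)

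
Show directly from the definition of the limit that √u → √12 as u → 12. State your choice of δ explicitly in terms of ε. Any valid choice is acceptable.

δ = min(12, √12·ε)

Let ε > 0 be given. We want δ > 0 such that 0 < |u − 12| < δ implies |√u − √12| < ε.
Multiplying by the conjugate, |√u − √12| = |u − 12|/(√u + √12).
Restrict δ ≤ 12 so that |u − 12| < 12 forces u > 0, and then √u + √12 > √12.
Hence |√u − √12| < |u − 12|/√12, which is < ε once |u − 12| < √12·ε.
Take δ = min(12, √12·ε). If 0 < |u − 12| < δ then u > 0 and |√u − √12| < |u − 12|/√12 < ε.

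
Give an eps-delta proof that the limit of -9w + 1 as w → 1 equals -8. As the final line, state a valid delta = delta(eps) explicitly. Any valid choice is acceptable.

Suppose eps > 0. We need delta > 0 so that 0 < |w − 1| < delta implies |(-9w + 1) + 8| < eps.
Since (-9w + 1) + 8 = -9(w − 1), we have |(-9w + 1) + 8| = 9|w − 1|.
So 9|w − 1| < eps exactly when |w − 1| < eps/9.
Take delta = eps/9. If 0 < |w − 1| < delta then |(-9w + 1) + 8| = 9|w − 1| < 9·(eps/9) = eps.

delta = eps/9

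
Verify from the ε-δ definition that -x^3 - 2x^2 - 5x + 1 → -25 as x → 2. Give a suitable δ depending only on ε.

δ = min(1, ε/34)

Let ε > 0 be given. We want δ > 0 such that 0 < |x − 2| < δ implies |(-x^3 - 2x^2 - 5x + 1) + 25| < ε.
(-x^3 - 2x^2 - 5x + 1) + 25 = -x^3 - 2x^2 - 5x + 26 = (x − 2)(-x^2 - 4x - 13).
So |(-x^3 - 2x^2 - 5x + 1) + 25| = |x − 2|·|-x^2 - 4x - 13|.
Assume first that |x − 2| < 1, so |x| < 3. Then |-x^2 - 4x - 13| ≤ 3^2 + 4·3 + 13 = 34.
Hence |(-x^3 - 2x^2 - 5x + 1) + 25| ≤ 34|x − 2| < ε provided |x − 2| < ε/34.
Choosing δ = min(1, ε/34) ensures both conditions, hence |(-x^3 - 2x^2 - 5x + 1) + 25| < ε.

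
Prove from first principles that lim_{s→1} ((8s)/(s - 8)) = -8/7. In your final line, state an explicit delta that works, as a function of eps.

delta = min(7/2, (49/128)eps)

Fix eps > 0. We want delta > 0 with 0 < |s − 1| < delta ⇒ |(8s)/(s - 8) + 8/7| < eps.
Combining over a common denominator, (8s)/(s - 8) + 8/7 = [(8s)·(-7) − 8·(s - 8)] / [(-7)·(s - 8)] = -64(s − 1) / ((-7)(s - 8)).
So |(8s)/(s - 8) + 8/7| = 64|s − 1| / (7·|s − 8|).
Require delta ≤ 7/2, so |s − 8| ≥ |-7| − |s − 1| > 7 − 7/2 = 7/2.
Hence |(8s)/(s - 8) + 8/7| < 64|s − 1|/(7·(7/2)) = (128/49)|s − 1|, which is < eps once |s − 1| < (49/128)eps.
Take delta = min(7/2, (49/128)eps). Then 0 < |s − 1| < delta forces both bounds, so |(8s)/(s - 8) + 8/7| < eps.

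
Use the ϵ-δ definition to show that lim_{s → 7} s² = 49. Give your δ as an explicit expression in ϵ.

δ = min(1, ϵ/15)

Let ϵ > 0. We seek δ > 0 with 0 < |s − 7| < δ ⇒ |s² − 49| < ϵ.
Factor: s² − 49 = (s − 7)(s + 7), so |s² − 49| = |s − 7|·|s + 7|.
Restrict δ ≤ 1. Then |s − 7| < 1 gives |s| < 8, so by the triangle inequality |s + 7| ≤ 8 + 7 = 15.
Hence |s² − 49| ≤ 15|s − 7|, which is < ϵ once |s − 7| < ϵ/15.
Take δ = min(1, ϵ/15). If 0 < |s − 7| < δ then both bounds hold and |s² − 49| ≤ 15|s − 7| < 15·(ϵ/15) = ϵ.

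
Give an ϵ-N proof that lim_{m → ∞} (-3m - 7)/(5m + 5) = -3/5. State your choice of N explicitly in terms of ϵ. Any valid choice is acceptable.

N = (4/5)/ϵ

Fix ϵ > 0. For m ≥ 1, |(-3m - 7)/(5m + 5) + 3/5| = |-20|/(5(5m + 5)) = 20/(5(5m + 5)).
Since 5m + 5 ≥ 5m for m ≥ 1, this is ≤ 20/(5·5m) = (4/5)/m.
So |(-3m - 7)/(5m + 5) + 3/5| < ϵ whenever m > (4/5)/ϵ.
Take N = (4/5)/ϵ. If m > N then |(-3m - 7)/(5m + 5) + 3/5| ≤ (4/5)/m < ϵ.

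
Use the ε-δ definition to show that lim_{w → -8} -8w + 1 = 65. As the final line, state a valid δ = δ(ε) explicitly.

Let ε > 0 be given. We need δ > 0 so that 0 < |w + 8| < δ implies |(-8w + 1) − 65| < ε.
|(-8w + 1) − 65| = |-8w - 64| = 8|w + 8|.
So 8|w + 8| < ε exactly when |w + 8| < ε/8.
Take δ = ε/8. If 0 < |w + 8| < δ then |(-8w + 1) − 65| = 8|w + 8| < 8·(ε/8) = ε.

δ = ε/8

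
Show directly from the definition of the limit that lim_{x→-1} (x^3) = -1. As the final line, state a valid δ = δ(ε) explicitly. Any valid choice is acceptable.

Fix ε > 0. We seek δ > 0 with 0 < |x + 1| < δ ⇒ |x^3 + 1| < ε.
Factor: x^3 + 1 = (x + 1)(x^2 - x + 1), so |x^3 + 1| = |x + 1|·|x^2 - x + 1|.
Restrict δ ≤ 1. Then |x + 1| < 1 gives |x| < 2, so by the triangle inequality |x^2 - x + 1| ≤ 2^2 + 2 + 1 = 7.
Hence |x^3 + 1| ≤ 7|x + 1|, which is < ε once |x + 1| < ε/7.
Take δ = min(1, ε/7). If 0 < |x + 1| < δ then both bounds hold and |x^3 + 1| ≤ 7|x + 1| < 7·(ε/7) = ε.

δ = min(1, ε/7)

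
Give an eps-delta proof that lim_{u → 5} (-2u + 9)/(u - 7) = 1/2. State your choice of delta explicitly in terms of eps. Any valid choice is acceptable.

Let eps > 0 be given. We want delta > 0 with 0 < |u − 5| < delta ⇒ |(-2u + 9)/(u - 7) − (1/2)| < eps.
Combining over a common denominator, (-2u + 9)/(u - 7) − (1/2) = [(-2u + 9)·(-2) − (-1)·(u - 7)] / [(-2)·(u - 7)] = 5(u − 5) / ((-2)(u - 7)).
So |(-2u + 9)/(u - 7) − (1/2)| = 5|u − 5| / (2·|u − 7|).
Require delta ≤ 1, so |u − 7| ≥ |-2| − |u − 5| > 2 − 1 = 1.
Hence |(-2u + 9)/(u - 7) − (1/2)| < 5|u − 5|/(2·1) = (5/2)|u − 5|, which is < eps once |u − 5| < (2/5)eps.
Take delta = min(1, (2/5)eps). Then 0 < |u − 5| < delta forces both bounds, so |(-2u + 9)/(u - 7) − (1/2)| < eps.

delta = min(1, (2/5)eps)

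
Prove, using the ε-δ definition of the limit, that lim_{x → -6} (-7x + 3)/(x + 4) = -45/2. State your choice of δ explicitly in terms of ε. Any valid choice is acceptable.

Let ε > 0 be given. We want δ > 0 with 0 < |x + 6| < δ ⇒ |(-7x + 3)/(x + 4) + 45/2| < ε.
Combining over a common denominator, (-7x + 3)/(x + 4) + 45/2 = [(-7x + 3)·(-2) − 45·(x + 4)] / [(-2)·(x + 4)] = -31(x + 6) / ((-2)(x + 4)).
So |(-7x + 3)/(x + 4) + 45/2| = 31|x + 6| / (2·|x + 4|).
Require δ ≤ 1, so |x + 4| ≥ |-2| − |x + 6| > 2 − 1 = 1.
Hence |(-7x + 3)/(x + 4) + 45/2| < 31|x + 6|/(2·1) = (31/2)|x + 6|, which is < ε once |x + 6| < (2/31)ε.
Take δ = min(1, (2/31)ε). Then 0 < |x + 6| < δ forces both bounds, so |(-7x + 3)/(x + 4) + 45/2| < ε.

δ = min(1, (2/31)ε)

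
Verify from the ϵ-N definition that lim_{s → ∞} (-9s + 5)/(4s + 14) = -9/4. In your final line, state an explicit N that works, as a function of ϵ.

Suppose ϵ > 0. We seek N > 0 such that s > N implies |(-9s + 5)/(4s + 14) + 9/4| < ϵ.
(-9s + 5)/(4s + 14) + 9/4 = (4(-9s + 5) − (-9)(4s + 14)) / (4(4s + 14)) = 146/(4(4s + 14)).
For s > 0 we have 4s + 14 > 4s, so |(-9s + 5)/(4s + 14) + 9/4| = 146/(4(4s + 14)) < 146/(4·4s) = (73/8)/s.
Thus |(-9s + 5)/(4s + 14) + 9/4| < ϵ whenever s > (73/8)/ϵ.
Take N = (73/8)/ϵ. If s > N then |(-9s + 5)/(4s + 14) + 9/4| < (73/8)/s < ϵ.

N = (73/8)/ϵ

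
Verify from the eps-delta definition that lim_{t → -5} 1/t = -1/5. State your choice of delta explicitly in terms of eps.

Suppose eps > 0. We seek delta > 0 such that 0 < |t + 5| < delta implies |1/t + 1/5| < eps.
|1/t + 1/5| = |-5 − t|/(5·|t|) = |t + 5|/(5|t|).
Restrict delta ≤ 5/2. Then |t + 5| < 5/2 gives |t| > 5/2, so 5|t| > 25/2.
Then |1/t + 1/5| < |t + 5|/(25/2), which is < eps when |t + 5| < (25/2)eps.
Take delta = min(5/2, (25/2)eps). Then 0 < |t + 5| < delta gives both |t + 5| < 5/2 and |t + 5| < (25/2)eps, so |1/t + 1/5| < eps.

delta = min(5/2, (25/2)eps)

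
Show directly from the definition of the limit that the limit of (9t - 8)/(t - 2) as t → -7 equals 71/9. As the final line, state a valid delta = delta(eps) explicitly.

Fix eps > 0. We want delta > 0 with 0 < |t + 7| < delta ⇒ |(9t - 8)/(t - 2) − (71/9)| < eps.
Combining over a common denominator, (9t - 8)/(t - 2) − (71/9) = [(9t - 8)·(-9) − (-71)·(t - 2)] / [(-9)·(t - 2)] = -10(t + 7) / ((-9)(t - 2)).
So |(9t - 8)/(t - 2) − (71/9)| = 10|t + 7| / (9·|t − 2|).
Restrict delta ≤ 9/2. Then |t + 7| < 9/2 gives |t − 2| = |(t + 7) + (-9)| ≥ 9 − 9/2 = 9/2.
Hence |(9t - 8)/(t - 2) − (71/9)| < 10|t + 7|/(9·(9/2)) = (20/81)|t + 7|, which is < eps once |t + 7| < (81/20)eps.
Take delta = min(9/2, (81/20)eps). Then 0 < |t + 7| < delta forces both bounds, so |(9t - 8)/(t - 2) − (71/9)| < eps.

delta = min(9/2, (81/20)eps)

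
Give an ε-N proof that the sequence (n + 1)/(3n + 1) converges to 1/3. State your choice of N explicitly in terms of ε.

Fix ε > 0. For n ≥ 1, |(n + 1)/(3n + 1) − (1/3)| = |2|/(3(3n + 1)) = 2/(3(3n + 1)).
Since 3n + 1 ≥ 3n for n ≥ 1, this is ≤ 2/(3·3n) = (2/9)/n.
So |(n + 1)/(3n + 1) − (1/3)| < ε whenever n > (2/9)/ε.
Take N = (2/9)/ε. If n > N then |(n + 1)/(3n + 1) − (1/3)| ≤ (2/9)/n < ε.

N = (2/9)/ε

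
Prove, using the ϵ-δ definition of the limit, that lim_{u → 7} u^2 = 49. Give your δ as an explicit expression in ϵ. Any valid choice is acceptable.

Let ϵ > 0 be given. We seek δ > 0 with 0 < |u − 7| < δ ⇒ |u^2 − 49| < ϵ.
Factor: u^2 − 49 = (u − 7)(u + 7), so |u^2 − 49| = |u − 7|·|u + 7|.
Impose δ ≤ 1 so that |u| < 8; then |u + 7| ≤ 15.
Hence |u^2 − 49| ≤ 15|u − 7|, which is < ϵ once |u − 7| < ϵ/15.
Take δ = min(1, ϵ/15). If 0 < |u − 7| < δ then both bounds hold and |u^2 − 49| ≤ 15|u − 7| < 15·(ϵ/15) = ϵ.

δ = min(1, ϵ/15)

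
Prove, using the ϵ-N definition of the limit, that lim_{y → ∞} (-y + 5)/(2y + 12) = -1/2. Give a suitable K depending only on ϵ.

Let ϵ > 0. We seek K > 0 such that y > K implies |(-y + 5)/(2y + 12) + 1/2| < ϵ.
(-y + 5)/(2y + 12) + 1/2 = (2(-y + 5) − (-1)(2y + 12)) / (2(2y + 12)) = 22/(2(2y + 12)).
For y > 0 we have 2y + 12 > 2y, so |(-y + 5)/(2y + 12) + 1/2| = 22/(2(2y + 12)) < 22/(2·2y) = (11/2)/y.
Thus |(-y + 5)/(2y + 12) + 1/2| < ϵ whenever y > (11/2)/ϵ.
Take K = (11/2)/ϵ. If y > K then |(-y + 5)/(2y + 12) + 1/2| < (11/2)/y < ϵ.

K = (11/2)/ϵ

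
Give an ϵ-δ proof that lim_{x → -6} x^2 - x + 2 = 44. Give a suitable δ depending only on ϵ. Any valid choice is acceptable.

Suppose ϵ > 0. We want δ > 0 such that 0 < |x + 6| < δ implies |(x^2 - x + 2) − 44| < ϵ.
(x^2 - x + 2) − 44 = x^2 - x - 42 = (x + 6)(x - 7).
So |(x^2 - x + 2) − 44| = |x + 6|·|x - 7|.
Require δ ≤ 2. Then |x + 6| < 2 gives |x| < 8, and by the triangle inequality |x - 7| ≤ 8 + 7 = 15.
Hence |(x^2 - x + 2) − 44| ≤ 15|x + 6| < ϵ provided |x + 6| < ϵ/15.
Take δ = min(2, ϵ/15). Then 0 < |x + 6| < δ gives both |x + 6| < 2 and |x + 6| < ϵ/15, so |(x^2 - x + 2) − 44| < ϵ.

δ = min(2, ϵ/15)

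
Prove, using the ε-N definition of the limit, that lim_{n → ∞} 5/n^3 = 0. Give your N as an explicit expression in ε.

N = (5/ε)^{1/3}

Let ε > 0. For n ≥ 1, |5/n^3 − 0| = 5/n^3.
5/n^3 < ε ⇔ n^3 > 5/ε ⇔ n > (5/ε)^{1/3}.
Take N = (5/ε)^{1/3}. Then n > N implies 5/n^3 < ε.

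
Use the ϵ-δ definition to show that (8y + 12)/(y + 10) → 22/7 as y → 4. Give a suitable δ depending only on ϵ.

Let ϵ > 0 be given. We want δ > 0 with 0 < |y − 4| < δ ⇒ |(8y + 12)/(y + 10) − (22/7)| < ϵ.
Combining over a common denominator, (8y + 12)/(y + 10) − (22/7) = [(8y + 12)·14 − 44·(y + 10)] / [14·(y + 10)] = 68(y − 4) / (14(y + 10)).
So |(8y + 12)/(y + 10) − (22/7)| = 68|y − 4| / (14·|y + 10|).
Require δ ≤ 7, so |y + 10| ≥ |14| − |y − 4| > 14 − 7 = 7.
Hence |(8y + 12)/(y + 10) − (22/7)| < 68|y − 4|/(14·7) = (34/49)|y − 4|, which is < ϵ once |y − 4| < (49/34)ϵ.
Take δ = min(7, (49/34)ϵ). Then 0 < |y − 4| < δ forces both bounds, so |(8y + 12)/(y + 10) − (22/7)| < ϵ.

δ = min(7, (49/34)ϵ)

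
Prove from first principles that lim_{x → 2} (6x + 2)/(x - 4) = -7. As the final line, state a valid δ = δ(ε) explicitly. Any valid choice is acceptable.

Suppose ε > 0. We want δ > 0 with 0 < |x − 2| < δ ⇒ |(6x + 2)/(x - 4) + 7| < ε.
Combining over a common denominator, (6x + 2)/(x - 4) + 7 = [(6x + 2)·(-2) − 14·(x - 4)] / [(-2)·(x - 4)] = -26(x − 2) / ((-2)(x - 4)).
So |(6x + 2)/(x - 4) + 7| = 26|x − 2| / (2·|x − 4|).
Restrict δ ≤ 1. Then |x − 2| < 1 gives |x − 4| = |(x − 2) + (-2)| ≥ 2 − 1 = 1.
Hence |(6x + 2)/(x - 4) + 7| < 26|x − 2|/(2·1) = 13|x − 2|, which is < ε once |x − 2| < (1/13)ε.
Take δ = min(1, (1/13)ε). Then 0 < |x − 2| < δ forces both bounds, so |(6x + 2)/(x - 4) + 7| < ε.

δ = min(1, (1/13)ε)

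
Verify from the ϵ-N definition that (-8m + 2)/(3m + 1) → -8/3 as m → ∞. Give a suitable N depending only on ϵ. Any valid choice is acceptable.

Suppose ϵ > 0. For m ≥ 1, |(-8m + 2)/(3m + 1) + 8/3| = |14|/(3(3m + 1)) = 14/(3(3m + 1)).
Since 3m + 1 ≥ 3m for m ≥ 1, this is ≤ 14/(3·3m) = (14/9)/m.
So |(-8m + 2)/(3m + 1) + 8/3| < ϵ whenever m > (14/9)/ϵ.
Take N = (14/9)/ϵ. If m > N then |(-8m + 2)/(3m + 1) + 8/3| ≤ (14/9)/m < ϵ.

N = (14/9)/ϵ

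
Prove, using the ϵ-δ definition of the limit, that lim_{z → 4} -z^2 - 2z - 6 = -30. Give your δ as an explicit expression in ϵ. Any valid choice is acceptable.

Fix ϵ > 0. We want δ > 0 such that 0 < |z − 4| < δ implies |(-z^2 - 2z - 6) + 30| < ϵ.
(-z^2 - 2z - 6) + 30 = -z^2 - 2z + 24 = (z − 4)(-z - 6).
So |(-z^2 - 2z - 6) + 30| = |z − 4|·|-z - 6|.
Require δ ≤ 1. Then |z − 4| < 1 gives |z| < 5, and by the triangle inequality |-z - 6| ≤ 5 + 6 = 11.
Hence |(-z^2 - 2z - 6) + 30| ≤ 11|z − 4| < ϵ provided |z − 4| < ϵ/11.
Take δ = min(1, ϵ/11). Then 0 < |z − 4| < δ gives both |z − 4| < 1 and |z − 4| < ϵ/11, so |(-z^2 - 2z - 6) + 30| < ϵ.

δ = min(1, ϵ/11)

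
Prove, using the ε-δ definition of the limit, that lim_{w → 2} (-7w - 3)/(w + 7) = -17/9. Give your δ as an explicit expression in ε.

Fix ε > 0. We want δ > 0 with 0 < |w − 2| < δ ⇒ |(-7w - 3)/(w + 7) + 17/9| < ε.
Combining over a common denominator, (-7w - 3)/(w + 7) + 17/9 = [(-7w - 3)·9 − (-17)·(w + 7)] / [9·(w + 7)] = -46(w − 2) / (9(w + 7)).
So |(-7w - 3)/(w + 7) + 17/9| = 46|w − 2| / (9·|w + 7|).
Require δ ≤ 9/2, so |w + 7| ≥ |9| − |w − 2| > 9 − 9/2 = 9/2.
Hence |(-7w - 3)/(w + 7) + 17/9| < 46|w − 2|/(9·(9/2)) = (92/81)|w − 2|, which is < ε once |w − 2| < (81/92)ε.
Take δ = min(9/2, (81/92)ε). Then 0 < |w − 2| < δ forces both bounds, so |(-7w - 3)/(w + 7) + 17/9| < ε.

δ = min(9/2, (81/92)ε)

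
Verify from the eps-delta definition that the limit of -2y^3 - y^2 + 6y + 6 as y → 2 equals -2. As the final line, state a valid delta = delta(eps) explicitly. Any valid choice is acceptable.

Suppose eps > 0. We want delta > 0 such that 0 < |y − 2| < delta implies |(-2y^3 - y^2 + 6y + 6) + 2| < eps.
(-2y^3 - y^2 + 6y + 6) + 2 = -2y^3 - y^2 + 6y + 8 = (y − 2)(-2y^2 - 5y - 4).
So |(-2y^3 - y^2 + 6y + 6) + 2| = |y − 2|·|-2y^2 - 5y - 4|.
Assume first that |y − 2| < 2, so |y| < 4. Then |-2y^2 - 5y - 4| ≤ 2·4^2 + 5·4 + 4 = 56.
Hence |(-2y^3 - y^2 + 6y + 6) + 2| ≤ 56|y − 2| < eps provided |y − 2| < eps/56.
Take delta = min(2, eps/56). Then 0 < |y − 2| < delta gives both |y − 2| < 2 and |y − 2| < eps/56, so |(-2y^3 - y^2 + 6y + 6) + 2| < eps.

delta = min(2, eps/56)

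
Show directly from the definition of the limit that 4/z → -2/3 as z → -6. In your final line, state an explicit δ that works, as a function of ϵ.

Suppose ϵ > 0. We seek δ > 0 such that 0 < |z + 6| < δ implies |4/z + 2/3| < ϵ.
|4/z + 2/3| = 4·|-6 − z|/(6·|z|) = 4|z + 6|/(6|z|).
Restrict δ ≤ 3. Then |z + 6| < 3 gives |z| > 3, so 6|z| > 18.
Then |4/z + 2/3| < 4|z + 6|/18, which is < ϵ when |z + 6| < (9/2)ϵ.
Take δ = min(3, (9/2)ϵ). Then 0 < |z + 6| < δ gives both |z + 6| < 3 and |z + 6| < (9/2)ϵ, so |4/z + 2/3| < ϵ.

δ = min(3, (9/2)ϵ)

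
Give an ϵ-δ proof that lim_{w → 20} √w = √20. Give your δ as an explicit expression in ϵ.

δ = min(20, √20·ϵ)

Let ϵ > 0. We want δ > 0 such that 0 < |w − 20| < δ implies |√w − √20| < ϵ.
Rationalise: √w − √20 = (w − 20)/(√w + √20), so |√w − √20| = |w − 20|/(√w + √20).
Restrict δ ≤ 20 so that |w − 20| < 20 forces w > 0, and then √w + √20 > √20.
Hence |√w − √20| < |w − 20|/√20, which is < ϵ once |w − 20| < √20·ϵ.
Take δ = min(20, √20·ϵ). If 0 < |w − 20| < δ then w > 0 and |√w − √20| < |w − 20|/√20 < ϵ.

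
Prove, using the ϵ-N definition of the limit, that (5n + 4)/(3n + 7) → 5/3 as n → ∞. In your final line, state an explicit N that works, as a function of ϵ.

Suppose ϵ > 0. For n ≥ 1, |(5n + 4)/(3n + 7) − (5/3)| = |-23|/(3(3n + 7)) = 23/(3(3n + 7)).
Since 3n + 7 ≥ 3n for n ≥ 1, this is ≤ 23/(3·3n) = (23/9)/n.
So |(5n + 4)/(3n + 7) − (5/3)| < ϵ whenever n > (23/9)/ϵ.
Take N = (23/9)/ϵ. If n > N then |(5n + 4)/(3n + 7) − (5/3)| ≤ (23/9)/n < ϵ.

N = (23/9)/ϵ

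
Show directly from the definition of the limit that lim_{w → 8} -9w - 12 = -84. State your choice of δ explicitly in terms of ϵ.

δ = ϵ/9

Fix ϵ > 0. We need δ > 0 so that 0 < |w − 8| < δ implies |(-9w - 12) + 84| < ϵ.
Since (-9w - 12) + 84 = -9(w − 8), we have |(-9w - 12) + 84| = 9|w − 8|.
Thus it suffices that |w − 8| < ϵ/9.
Take δ = ϵ/9. If 0 < |w − 8| < δ then |(-9w - 12) + 84| = 9|w − 8| < 9·(ϵ/9) = ϵ.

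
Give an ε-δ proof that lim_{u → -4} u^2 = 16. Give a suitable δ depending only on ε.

δ = min(1, ε/9)

Fix ε > 0. We seek δ > 0 with 0 < |u + 4| < δ ⇒ |u^2 − 16| < ε.
Factor: u^2 − 16 = (u + 4)(u - 4), so |u^2 − 16| = |u + 4|·|u - 4|.
Restrict δ ≤ 1. Then |u + 4| < 1 gives |u| < 5, so by the triangle inequality |u - 4| ≤ 5 + 4 = 9.
Hence |u^2 − 16| ≤ 9|u + 4|, which is < ε once |u + 4| < ε/9.
Take δ = min(1, ε/9). If 0 < |u + 4| < δ then both bounds hold and |u^2 − 16| ≤ 9|u + 4| < 9·(ε/9) = ε.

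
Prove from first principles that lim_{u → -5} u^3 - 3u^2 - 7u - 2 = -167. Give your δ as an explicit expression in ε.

Suppose ε > 0. We want δ > 0 such that 0 < |u + 5| < δ implies |(u^3 - 3u^2 - 7u - 2) + 167| < ε.
(u^3 - 3u^2 - 7u - 2) + 167 = u^3 - 3u^2 - 7u + 165 = (u + 5)(u^2 - 8u + 33).
So |(u^3 - 3u^2 - 7u - 2) + 167| = |u + 5|·|u^2 - 8u + 33|.
Require δ ≤ 1. Then |u + 5| < 1 gives |u| < 6, and by the triangle inequality |u^2 - 8u + 33| ≤ 6^2 + 8·6 + 33 = 117.
Hence |(u^3 - 3u^2 - 7u - 2) + 167| ≤ 117|u + 5| < ε provided |u + 5| < ε/117.
Take δ = min(1, ε/117). Then 0 < |u + 5| < δ gives both |u + 5| < 1 and |u + 5| < ε/117, so |(u^3 - 3u^2 - 7u - 2) + 167| < ε.

δ = min(1, ε/117)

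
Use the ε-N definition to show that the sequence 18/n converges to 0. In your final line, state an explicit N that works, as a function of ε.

N = 18/ε

Let ε > 0. For n ≥ 1, |18/n − 0| = 18/(n) ≤ 18/n.
We need 18/n < ε, i.e. n > 18/ε.
Take N = 18/ε. If n > N then |18/n| ≤ 18/n < ε.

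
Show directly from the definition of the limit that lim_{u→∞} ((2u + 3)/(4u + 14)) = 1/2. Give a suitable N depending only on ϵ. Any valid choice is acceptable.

Suppose ϵ > 0. We seek N > 0 such that u > N implies |(2u + 3)/(4u + 14) − (1/2)| < ϵ.
(2u + 3)/(4u + 14) − (1/2) = (4(2u + 3) − 2(4u + 14)) / (4(4u + 14)) = -16/(4(4u + 14)).
For u > 0 we have 4u + 14 > 4u, so |(2u + 3)/(4u + 14) − (1/2)| = 16/(4(4u + 14)) < 16/(4·4u) = 1/u.
Thus |(2u + 3)/(4u + 14) − (1/2)| < ϵ whenever u > 1/ϵ.
Take N = 1/ϵ. If u > N then |(2u + 3)/(4u + 14) − (1/2)| < 1/u < ϵ.

N = 1/ϵ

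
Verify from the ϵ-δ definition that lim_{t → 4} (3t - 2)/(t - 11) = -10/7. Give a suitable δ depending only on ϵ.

Let ϵ > 0 be given. We want δ > 0 with 0 < |t − 4| < δ ⇒ |(3t - 2)/(t - 11) + 10/7| < ϵ.
Combining over a common denominator, (3t - 2)/(t - 11) + 10/7 = [(3t - 2)·(-7) − 10·(t - 11)] / [(-7)·(t - 11)] = -31(t − 4) / ((-7)(t - 11)).
So |(3t - 2)/(t - 11) + 10/7| = 31|t − 4| / (7·|t − 11|).
Require δ ≤ 7/2, so |t − 11| ≥ |-7| − |t − 4| > 7 − 7/2 = 7/2.
Hence |(3t - 2)/(t - 11) + 10/7| < 31|t − 4|/(7·(7/2)) = (62/49)|t − 4|, which is < ϵ once |t − 4| < (49/62)ϵ.
Take δ = min(7/2, (49/62)ϵ). Then 0 < |t − 4| < δ forces both bounds, so |(3t - 2)/(t - 11) + 10/7| < ϵ.

δ = min(7/2, (49/62)ϵ)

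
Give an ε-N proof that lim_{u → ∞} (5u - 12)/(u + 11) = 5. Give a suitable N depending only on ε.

Suppose ε > 0. We seek N > 0 such that u > N implies |(5u - 12)/(u + 11) − 5| < ε.
(5u - 12)/(u + 11) − 5 = ((5u - 12) − 5(u + 11)) / ((u + 11)) = -67/((u + 11)).
For u > 0 we have u + 11 > u, so |(5u - 12)/(u + 11) − 5| = 67/((u + 11)) < 67/(u) = 67/u.
Thus |(5u - 12)/(u + 11) − 5| < ε whenever u > 67/ε.
Take N = 67/ε. If u > N then |(5u - 12)/(u + 11) − 5| < 67/u < ε.

N = 67/ε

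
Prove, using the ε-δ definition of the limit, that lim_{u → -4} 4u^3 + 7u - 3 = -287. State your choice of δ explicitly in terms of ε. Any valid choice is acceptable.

δ = min(1, ε/251)

Let ε > 0. We want δ > 0 such that 0 < |u + 4| < δ implies |(4u^3 + 7u - 3) + 287| < ε.
(4u^3 + 7u - 3) + 287 = 4u^3 + 7u + 284 = (u + 4)(4u^2 - 16u + 71).
So |(4u^3 + 7u - 3) + 287| = |u + 4|·|4u^2 - 16u + 71|.
Assume first that |u + 4| < 1, so |u| < 5. Then |4u^2 - 16u + 71| ≤ 4·5^2 + 16·5 + 71 = 251.
Hence |(4u^3 + 7u - 3) + 287| ≤ 251|u + 4| < ε provided |u + 4| < ε/251.
Take δ = min(1, ε/251). Then 0 < |u + 4| < δ gives both |u + 4| < 1 and |u + 4| < ε/251, so |(4u^3 + 7u - 3) + 287| < ε.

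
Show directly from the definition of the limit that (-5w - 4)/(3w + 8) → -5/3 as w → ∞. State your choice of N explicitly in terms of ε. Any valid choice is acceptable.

Let ε > 0 be given. We seek N > 0 such that w > N implies |(-5w - 4)/(3w + 8) + 5/3| < ε.
(-5w - 4)/(3w + 8) + 5/3 = (3(-5w - 4) − (-5)(3w + 8)) / (3(3w + 8)) = 28/(3(3w + 8)).
For w > 0 we have 3w + 8 > 3w, so |(-5w - 4)/(3w + 8) + 5/3| = 28/(3(3w + 8)) < 28/(3·3w) = (28/9)/w.
Thus |(-5w - 4)/(3w + 8) + 5/3| < ε whenever w > (28/9)/ε.
Take N = (28/9)/ε. If w > N then |(-5w - 4)/(3w + 8) + 5/3| < (28/9)/w < ε.

N = (28/9)/ε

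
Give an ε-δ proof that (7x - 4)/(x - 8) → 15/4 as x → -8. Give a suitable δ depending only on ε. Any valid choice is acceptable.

δ = min(8, (32/13)ε)

Suppose ε > 0. We want δ > 0 with 0 < |x + 8| < δ ⇒ |(7x - 4)/(x - 8) − (15/4)| < ε.
Combining over a common denominator, (7x - 4)/(x - 8) − (15/4) = [(7x - 4)·(-16) − (-60)·(x - 8)] / [(-16)·(x - 8)] = -52(x + 8) / ((-16)(x - 8)).
So |(7x - 4)/(x - 8) − (15/4)| = 52|x + 8| / (16·|x − 8|).
Restrict δ ≤ 8. Then |x + 8| < 8 gives |x − 8| = |(x + 8) + (-16)| ≥ 16 − 8 = 8.
Hence |(7x - 4)/(x - 8) − (15/4)| < 52|x + 8|/(16·8) = (13/32)|x + 8|, which is < ε once |x + 8| < (32/13)ε.
Take δ = min(8, (32/13)ε). Then 0 < |x + 8| < δ forces both bounds, so |(7x - 4)/(x - 8) − (15/4)| < ε.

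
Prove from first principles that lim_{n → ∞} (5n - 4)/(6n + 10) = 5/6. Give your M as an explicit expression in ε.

Let ε > 0 be given. For n ≥ 1, |(5n - 4)/(6n + 10) − (5/6)| = |-74|/(6(6n + 10)) = 74/(6(6n + 10)).
Since 6n + 10 ≥ 6n for n ≥ 1, this is ≤ 74/(6·6n) = (37/18)/n.
So |(5n - 4)/(6n + 10) − (5/6)| < ε whenever n > (37/18)/ε.
Take M = (37/18)/ε. If n > M then |(5n - 4)/(6n + 10) − (5/6)| ≤ (37/18)/n < ε.

M = (37/18)/ε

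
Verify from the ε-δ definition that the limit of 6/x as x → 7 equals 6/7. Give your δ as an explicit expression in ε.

δ = min(7/2, (49/12)ε)

Let ε > 0. We seek δ > 0 such that 0 < |x − 7| < δ implies |6/x − (6/7)| < ε.
|6/x − (6/7)| = 6·|7 − x|/(7·|x|) = 6|x − 7|/(7|x|).
Restrict δ ≤ 7/2. Then |x − 7| < 7/2 gives |x| > 7/2, so 7|x| > 49/2.
Then |6/x − (6/7)| < 6|x − 7|/(49/2), which is < ε when |x − 7| < (49/12)ε.
Take δ = min(7/2, (49/12)ε). Then 0 < |x − 7| < δ gives both |x − 7| < 7/2 and |x − 7| < (49/12)ε, so |6/x − (6/7)| < ε.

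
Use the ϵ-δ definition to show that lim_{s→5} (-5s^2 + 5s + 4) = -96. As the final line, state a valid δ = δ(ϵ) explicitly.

δ = min(1, ϵ/50)

Let ϵ > 0. We want δ > 0 such that 0 < |s − 5| < δ implies |(-5s^2 + 5s + 4) + 96| < ϵ.
(-5s^2 + 5s + 4) + 96 = -5s^2 + 5s + 100 = (s − 5)(-5s - 20).
So |(-5s^2 + 5s + 4) + 96| = |s − 5|·|-5s - 20|.
Assume first that |s − 5| < 1, so |s| < 6. Then |-5s - 20| ≤ 5·6 + 20 = 50.
Hence |(-5s^2 + 5s + 4) + 96| ≤ 50|s − 5| < ϵ provided |s − 5| < ϵ/50.
Take δ = min(1, ϵ/50). Then 0 < |s − 5| < δ gives both |s − 5| < 1 and |s − 5| < ϵ/50, so |(-5s^2 + 5s + 4) + 96| < ϵ.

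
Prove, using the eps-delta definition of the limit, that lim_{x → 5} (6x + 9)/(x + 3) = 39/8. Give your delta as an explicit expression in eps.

delta = min(4, (32/9)eps)

Suppose eps > 0. We want delta > 0 with 0 < |x − 5| < delta ⇒ |(6x + 9)/(x + 3) − (39/8)| < eps.
Combining over a common denominator, (6x + 9)/(x + 3) − (39/8) = [(6x + 9)·8 − 39·(x + 3)] / [8·(x + 3)] = 9(x − 5) / (8(x + 3)).
So |(6x + 9)/(x + 3) − (39/8)| = 9|x − 5| / (8·|x + 3|).
Restrict delta ≤ 4. Then |x − 5| < 4 gives |x + 3| = |(x − 5) + 8| ≥ 8 − 4 = 4.
Hence |(6x + 9)/(x + 3) − (39/8)| < 9|x − 5|/(8·4) = (9/32)|x − 5|, which is < eps once |x − 5| < (32/9)eps.
Take delta = min(4, (32/9)eps). Then 0 < |x − 5| < delta forces both bounds, so |(6x + 9)/(x + 3) − (39/8)| < eps.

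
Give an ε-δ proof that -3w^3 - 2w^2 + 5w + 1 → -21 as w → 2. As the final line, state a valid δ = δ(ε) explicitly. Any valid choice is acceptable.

δ = min(1, ε/62)

Suppose ε > 0. We want δ > 0 such that 0 < |w − 2| < δ implies |(-3w^3 - 2w^2 + 5w + 1) + 21| < ε.
(-3w^3 - 2w^2 + 5w + 1) + 21 = -3w^3 - 2w^2 + 5w + 22 = (w − 2)(-3w^2 - 8w - 11).
So |(-3w^3 - 2w^2 + 5w + 1) + 21| = |w − 2|·|-3w^2 - 8w - 11|.
Assume first that |w − 2| < 1, so |w| < 3. Then |-3w^2 - 8w - 11| ≤ 3·3^2 + 8·3 + 11 = 62.
Hence |(-3w^3 - 2w^2 + 5w + 1) + 21| ≤ 62|w − 2| < ε provided |w − 2| < ε/62.
Take δ = min(1, ε/62). Then 0 < |w − 2| < δ gives both |w − 2| < 1 and |w − 2| < ε/62, so |(-3w^3 - 2w^2 + 5w + 1) + 21| < ε.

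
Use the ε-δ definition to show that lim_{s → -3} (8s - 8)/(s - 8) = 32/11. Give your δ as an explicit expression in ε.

δ = min(11/2, (121/112)ε)

Let ε > 0. We want δ > 0 with 0 < |s + 3| < δ ⇒ |(8s - 8)/(s - 8) − (32/11)| < ε.
Combining over a common denominator, (8s - 8)/(s - 8) − (32/11) = [(8s - 8)·(-11) − (-32)·(s - 8)] / [(-11)·(s - 8)] = -56(s + 3) / ((-11)(s - 8)).
So |(8s - 8)/(s - 8) − (32/11)| = 56|s + 3| / (11·|s − 8|).
Require δ ≤ 11/2, so |s − 8| ≥ |-11| − |s + 3| > 11 − 11/2 = 11/2.
Hence |(8s - 8)/(s - 8) − (32/11)| < 56|s + 3|/(11·(11/2)) = (112/121)|s + 3|, which is < ε once |s + 3| < (121/112)ε.
Take δ = min(11/2, (121/112)ε). Then 0 < |s + 3| < δ forces both bounds, so |(8s - 8)/(s - 8) − (32/11)| < ε.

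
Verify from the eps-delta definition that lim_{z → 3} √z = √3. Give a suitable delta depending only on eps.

Fix eps > 0. We want delta > 0 such that 0 < |z − 3| < delta implies |√z − √3| < eps.
Multiplying by the conjugate, |√z − √3| = |z − 3|/(√z + √3).
Restrict delta ≤ 3 so that |z − 3| < 3 forces z > 0, and then √z + √3 > √3.
Hence |√z − √3| < |z − 3|/√3, which is < eps once |z − 3| < √3·eps.
Take delta = min(3, √3·eps). If 0 < |z − 3| < delta then z > 0 and |√z − √3| < |z − 3|/√3 < eps.

delta = min(3, √3·eps)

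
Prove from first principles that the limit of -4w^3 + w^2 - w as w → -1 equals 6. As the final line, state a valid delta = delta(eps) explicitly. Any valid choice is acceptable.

Suppose eps > 0. We want delta > 0 such that 0 < |w + 1| < delta implies |(-4w^3 + w^2 - w) − 6| < eps.
(-4w^3 + w^2 - w) − 6 = -4w^3 + w^2 - w - 6 = (w + 1)(-4w^2 + 5w - 6).
So |(-4w^3 + w^2 - w) − 6| = |w + 1|·|-4w^2 + 5w - 6|.
Require delta ≤ 1. Then |w + 1| < 1 gives |w| < 2, and by the triangle inequality |-4w^2 + 5w - 6| ≤ 4·2^2 + 5·2 + 6 = 32.
Hence |(-4w^3 + w^2 - w) − 6| ≤ 32|w + 1| < eps provided |w + 1| < eps/32.
Choosing delta = min(1, eps/32) ensures both conditions, hence |(-4w^3 + w^2 - w) − 6| < eps.

delta = min(1, eps/32)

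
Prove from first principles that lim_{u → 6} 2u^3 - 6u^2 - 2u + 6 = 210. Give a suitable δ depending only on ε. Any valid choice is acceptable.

δ = min(2, ε/210)

Suppose ε > 0. We want δ > 0 such that 0 < |u − 6| < δ implies |(2u^3 - 6u^2 - 2u + 6) − 210| < ε.
(2u^3 - 6u^2 - 2u + 6) − 210 = 2u^3 - 6u^2 - 2u - 204 = (u − 6)(2u^2 + 6u + 34).
So |(2u^3 - 6u^2 - 2u + 6) − 210| = |u − 6|·|2u^2 + 6u + 34|.
Assume first that |u − 6| < 2, so |u| < 8. Then |2u^2 + 6u + 34| ≤ 2·8^2 + 6·8 + 34 = 210.
Hence |(2u^3 - 6u^2 - 2u + 6) − 210| ≤ 210|u − 6| < ε provided |u − 6| < ε/210.
Take δ = min(2, ε/210). Then 0 < |u − 6| < δ gives both |u − 6| < 2 and |u − 6| < ε/210, so |(2u^3 - 6u^2 - 2u + 6) − 210| < ε.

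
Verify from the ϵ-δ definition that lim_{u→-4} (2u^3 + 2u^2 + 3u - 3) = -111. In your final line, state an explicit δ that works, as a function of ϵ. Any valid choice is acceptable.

δ = min(2, ϵ/135)

Let ϵ > 0. We want δ > 0 such that 0 < |u + 4| < δ implies |(2u^3 + 2u^2 + 3u - 3) + 111| < ϵ.
(2u^3 + 2u^2 + 3u - 3) + 111 = 2u^3 + 2u^2 + 3u + 108 = (u + 4)(2u^2 - 6u + 27).
So |(2u^3 + 2u^2 + 3u - 3) + 111| = |u + 4|·|2u^2 - 6u + 27|.
Assume first that |u + 4| < 2, so |u| < 6. Then |2u^2 - 6u + 27| ≤ 2·6^2 + 6·6 + 27 = 135.
Hence |(2u^3 + 2u^2 + 3u - 3) + 111| ≤ 135|u + 4| < ϵ provided |u + 4| < ϵ/135.
Choosing δ = min(2, ϵ/135) ensures both conditions, hence |(2u^3 + 2u^2 + 3u - 3) + 111| < ϵ.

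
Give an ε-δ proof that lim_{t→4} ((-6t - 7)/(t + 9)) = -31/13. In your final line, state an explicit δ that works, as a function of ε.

δ = min(13/2, (169/94)ε)

Let ε > 0. We want δ > 0 with 0 < |t − 4| < δ ⇒ |(-6t - 7)/(t + 9) + 31/13| < ε.
Combining over a common denominator, (-6t - 7)/(t + 9) + 31/13 = [(-6t - 7)·13 − (-31)·(t + 9)] / [13·(t + 9)] = -47(t − 4) / (13(t + 9)).
So |(-6t - 7)/(t + 9) + 31/13| = 47|t − 4| / (13·|t + 9|).
Restrict δ ≤ 13/2. Then |t − 4| < 13/2 gives |t + 9| = |(t − 4) + 13| ≥ 13 − 13/2 = 13/2.
Hence |(-6t - 7)/(t + 9) + 31/13| < 47|t − 4|/(13·(13/2)) = (94/169)|t − 4|, which is < ε once |t − 4| < (169/94)ε.
Take δ = min(13/2, (169/94)ε). Then 0 < |t − 4| < δ forces both bounds, so |(-6t - 7)/(t + 9) + 31/13| < ε.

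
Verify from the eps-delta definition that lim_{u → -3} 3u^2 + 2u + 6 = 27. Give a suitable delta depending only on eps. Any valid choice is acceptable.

delta = min(2, eps/22)

Fix eps > 0. We want delta > 0 such that 0 < |u + 3| < delta implies |(3u^2 + 2u + 6) − 27| < eps.
(3u^2 + 2u + 6) − 27 = 3u^2 + 2u - 21 = (u + 3)(3u - 7).
So |(3u^2 + 2u + 6) − 27| = |u + 3|·|3u - 7|.
Require delta ≤ 2. Then |u + 3| < 2 gives |u| < 5, and by the triangle inequality |3u - 7| ≤ 3·5 + 7 = 22.
Hence |(3u^2 + 2u + 6) − 27| ≤ 22|u + 3| < eps provided |u + 3| < eps/22.
Take delta = min(2, eps/22). Then 0 < |u + 3| < delta gives both |u + 3| < 2 and |u + 3| < eps/22, so |(3u^2 + 2u + 6) − 27| < eps.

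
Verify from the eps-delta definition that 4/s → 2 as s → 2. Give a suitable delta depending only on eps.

delta = min(1, (1/2)eps)

Suppose eps > 0. We seek delta > 0 such that 0 < |s − 2| < delta implies |4/s − 2| < eps.
|4/s − 2| = 4·|2 − s|/(2·|s|) = 4|s − 2|/(2|s|).
Require delta ≤ 1 so that |s| > 2 − 1 = 1, hence 2|s| > 2.
Then |4/s − 2| < 4|s − 2|/2, which is < eps when |s − 2| < (1/2)eps.
Take delta = min(1, (1/2)eps). Then 0 < |s − 2| < delta gives both |s − 2| < 1 and |s − 2| < (1/2)eps, so |4/s − 2| < eps.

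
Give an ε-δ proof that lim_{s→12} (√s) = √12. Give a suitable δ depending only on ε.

Let ε > 0 be given. We want δ > 0 such that 0 < |s − 12| < δ implies |√s − √12| < ε.
Multiplying by the conjugate, |√s − √12| = |s − 12|/(√s + √12).
Restrict δ ≤ 12 so that |s − 12| < 12 forces s > 0, and then √s + √12 > √12.
Hence |√s − √12| < |s − 12|/√12, which is < ε once |s − 12| < √12·ε.
Take δ = min(12, √12·ε). If 0 < |s − 12| < δ then s > 0 and |√s − √12| < |s − 12|/√12 < ε.

δ = min(12, √12·ε)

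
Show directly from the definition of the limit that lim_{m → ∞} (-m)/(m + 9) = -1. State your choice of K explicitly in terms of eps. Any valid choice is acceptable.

Let eps > 0 be given. For m ≥ 1, |(-m)/(m + 9) + 1| = |9|/((m + 9)) = 9/((m + 9)).
Since m + 9 ≥ m for m ≥ 1, this is ≤ 9/(m) = 9/m.
So |(-m)/(m + 9) + 1| < eps whenever m > 9/eps.
Take K = 9/eps. If m > K then |(-m)/(m + 9) + 1| ≤ 9/m < eps.

K = 9/eps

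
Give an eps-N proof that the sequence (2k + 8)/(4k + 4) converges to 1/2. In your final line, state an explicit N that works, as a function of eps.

N = (3/2)/eps

Suppose eps > 0. For k ≥ 1, |(2k + 8)/(4k + 4) − (1/2)| = |24|/(4(4k + 4)) = 24/(4(4k + 4)).
Since 4k + 4 ≥ 4k for k ≥ 1, this is ≤ 24/(4·4k) = (3/2)/k.
So |(2k + 8)/(4k + 4) − (1/2)| < eps whenever k > (3/2)/eps.
Take N = (3/2)/eps. If k > N then |(2k + 8)/(4k + 4) − (1/2)| ≤ (3/2)/k < eps.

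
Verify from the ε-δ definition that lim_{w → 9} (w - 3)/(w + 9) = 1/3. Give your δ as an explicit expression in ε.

δ = min(9, (27/2)ε)

Let ε > 0 be given. We want δ > 0 with 0 < |w − 9| < δ ⇒ |(w - 3)/(w + 9) − (1/3)| < ε.
Combining over a common denominator, (w - 3)/(w + 9) − (1/3) = [(w - 3)·18 − 6·(w + 9)] / [18·(w + 9)] = 12(w − 9) / (18(w + 9)).
So |(w - 3)/(w + 9) − (1/3)| = 12|w − 9| / (18·|w + 9|).
Require δ ≤ 9, so |w + 9| ≥ |18| − |w − 9| > 18 − 9 = 9.
Hence |(w - 3)/(w + 9) − (1/3)| < 12|w − 9|/(18·9) = (2/27)|w − 9|, which is < ε once |w − 9| < (27/2)ε.
Take δ = min(9, (27/2)ε). Then 0 < |w − 9| < δ forces both bounds, so |(w - 3)/(w + 9) − (1/3)| < ε.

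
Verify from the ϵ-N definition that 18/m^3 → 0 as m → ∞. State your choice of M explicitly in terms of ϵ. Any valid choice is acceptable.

Let ϵ > 0 be given. For m ≥ 1, |18/m^3 − 0| = 18/m^3.
18/m^3 < ϵ ⇔ m^3 > 18/ϵ ⇔ m > (18/ϵ)^{1/3}.
Take M = (18/ϵ)^{1/3}. Then m > M implies 18/m^3 < ϵ.

M = (18/ϵ)^{1/3}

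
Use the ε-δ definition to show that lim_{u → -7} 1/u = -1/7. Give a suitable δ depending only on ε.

Suppose ε > 0. We seek δ > 0 such that 0 < |u + 7| < δ implies |1/u + 1/7| < ε.
|1/u + 1/7| = |-7 − u|/(7·|u|) = |u + 7|/(7|u|).
Require δ ≤ 7/2 so that |u| > 7 − 7/2 = 7/2, hence 7|u| > 49/2.
Then |1/u + 1/7| < |u + 7|/(49/2), which is < ε when |u + 7| < (49/2)ε.
Take δ = min(7/2, (49/2)ε). Then 0 < |u + 7| < δ gives both |u + 7| < 7/2 and |u + 7| < (49/2)ε, so |1/u + 1/7| < ε.

δ = min(7/2, (49/2)ε)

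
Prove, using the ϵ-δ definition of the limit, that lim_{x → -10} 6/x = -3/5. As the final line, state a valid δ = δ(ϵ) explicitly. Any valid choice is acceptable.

δ = min(5, (25/3)ϵ)

Let ϵ > 0. We seek δ > 0 such that 0 < |x + 10| < δ implies |6/x + 3/5| < ϵ.
|6/x + 3/5| = 6·|-10 − x|/(10·|x|) = 6|x + 10|/(10|x|).
Require δ ≤ 5 so that |x| > 10 − 5 = 5, hence 10|x| > 50.
Then |6/x + 3/5| < 6|x + 10|/50, which is < ϵ when |x + 10| < (25/3)ϵ.
Take δ = min(5, (25/3)ϵ). Then 0 < |x + 10| < δ gives both |x + 10| < 5 and |x + 10| < (25/3)ϵ, so |6/x + 3/5| < ϵ.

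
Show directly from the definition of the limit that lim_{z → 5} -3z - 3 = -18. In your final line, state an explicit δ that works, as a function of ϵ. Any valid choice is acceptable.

δ = ϵ/3

Fix ϵ > 0. We need δ > 0 so that 0 < |z − 5| < δ implies |(-3z - 3) + 18| < ϵ.
|(-3z - 3) + 18| = |-3z + 15| = 3|z − 5|.
Thus it suffices that |z − 5| < ϵ/3.
Take δ = ϵ/3. If 0 < |z − 5| < δ then |(-3z - 3) + 18| = 3|z − 5| < 3·(ϵ/3) = ϵ.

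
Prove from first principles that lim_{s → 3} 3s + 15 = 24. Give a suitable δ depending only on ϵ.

Fix ϵ > 0. We need δ > 0 so that 0 < |s − 3| < δ implies |(3s + 15) − 24| < ϵ.
|(3s + 15) − 24| = |3s - 9| = 3|s − 3|.
Thus it suffices that |s − 3| < ϵ/3.
Choosing δ = ϵ/3 gives |(3s + 15) − 24| = 3|s − 3| < ϵ whenever |s − 3| < δ.

δ = ϵ/3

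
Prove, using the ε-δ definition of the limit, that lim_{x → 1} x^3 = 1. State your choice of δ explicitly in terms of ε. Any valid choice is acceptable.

δ = min(1, ε/7)

Fix ε > 0. We seek δ > 0 with 0 < |x − 1| < δ ⇒ |x^3 − 1| < ε.
Factor: x^3 − 1 = (x − 1)(x^2 + x + 1), so |x^3 − 1| = |x − 1|·|x^2 + x + 1|.
Restrict δ ≤ 1. Then |x − 1| < 1 gives |x| < 2, so by the triangle inequality |x^2 + x + 1| ≤ 2^2 + 2 + 1 = 7.
Hence |x^3 − 1| ≤ 7|x − 1|, which is < ε once |x − 1| < ε/7.
Take δ = min(1, ε/7). If 0 < |x − 1| < δ then both bounds hold and |x^3 − 1| ≤ 7|x − 1| < 7·(ε/7) = ε.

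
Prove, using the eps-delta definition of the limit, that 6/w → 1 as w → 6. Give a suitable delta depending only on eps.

Suppose eps > 0. We seek delta > 0 such that 0 < |w − 6| < delta implies |6/w − 1| < eps.
|6/w − 1| = 6·|6 − w|/(6·|w|) = 6|w − 6|/(6|w|).
Restrict delta ≤ 3. Then |w − 6| < 3 gives |w| > 3, so 6|w| > 18.
Then |6/w − 1| < 6|w − 6|/18, which is < eps when |w − 6| < 3eps.
Take delta = min(3, 3eps). Then 0 < |w − 6| < delta gives both |w − 6| < 3 and |w − 6| < 3eps, so |6/w − 1| < eps.

delta = min(3, 3eps)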